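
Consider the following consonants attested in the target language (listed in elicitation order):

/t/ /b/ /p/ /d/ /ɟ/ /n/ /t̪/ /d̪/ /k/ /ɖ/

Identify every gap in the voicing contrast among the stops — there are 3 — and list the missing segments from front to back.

bilabial: voiceless /p/, voiced /b/.
dental: voiceless /t̪/, voiced /d̪/.
alveolar: voiceless /t/, voiced /d/.
retroflex: voiceless —, voiced /ɖ/.
palatal: voiceless —, voiced /ɟ/.
velar: voiceless /k/, voiced —.
Gaps, from front to back: retroflex lacks voiceless (/ʈ/); palatal lacks voiceless (/c/); velar lacks voiced (/ɡ/).

/ʈ/, /c/, /ɡ/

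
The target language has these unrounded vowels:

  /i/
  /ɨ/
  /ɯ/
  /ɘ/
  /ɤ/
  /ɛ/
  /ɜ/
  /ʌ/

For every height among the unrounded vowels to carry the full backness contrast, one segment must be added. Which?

high: front /i/, central /ɨ/, back /ɯ/.
high-mid: front —, central /ɘ/, back /ɤ/.
low-mid: front /ɛ/, central /ɜ/, back /ʌ/.
The high-mid row has no front member, so the gap is the high-mid front unrounded vowel /e/.

/e/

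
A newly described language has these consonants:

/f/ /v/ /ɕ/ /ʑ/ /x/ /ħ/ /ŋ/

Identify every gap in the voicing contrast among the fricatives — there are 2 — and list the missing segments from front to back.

place of articulation  voiceless  voiced  
labiodental       f         v       
alveolo-palatal   ɕ         ʑ       
velar             x         —       
pharyngeal        ħ         —       
Gaps, from front to back: velar lacks voiced (/ɣ/); pharyngeal lacks voiced (/ʕ/).

/ɣ/, /ʕ/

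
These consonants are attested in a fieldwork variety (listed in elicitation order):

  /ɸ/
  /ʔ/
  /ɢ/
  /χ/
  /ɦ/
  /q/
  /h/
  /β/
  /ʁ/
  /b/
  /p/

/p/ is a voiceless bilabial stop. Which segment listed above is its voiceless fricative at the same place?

/ɸ/

The voiceless fricative at the same place is a voiceless bilabial fricative — in this inventory, /ɸ/.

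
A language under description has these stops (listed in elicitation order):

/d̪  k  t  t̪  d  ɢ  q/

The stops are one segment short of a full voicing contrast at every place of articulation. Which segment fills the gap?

/ɡ/

Voiceless: /t̪/ (dental), /t/ (alveolar), /k/ (velar), /q/ (uvular).
Voiced: /d̪/ (dental), /d/ (alveolar), /ɢ/ (uvular).
The velar row has no voiced member, so the gap is the voiced velar stop /ɡ/.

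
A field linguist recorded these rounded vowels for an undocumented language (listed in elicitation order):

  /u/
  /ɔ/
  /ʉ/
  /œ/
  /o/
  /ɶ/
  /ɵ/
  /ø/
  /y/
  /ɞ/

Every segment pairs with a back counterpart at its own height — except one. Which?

High: /y/ ~ /ʉ/ ~ /u/
High-mid: /ø/ ~ /ɵ/ ~ /o/
Low-mid: /œ/ ~ /ɞ/ ~ /ɔ/
Low: only /ɶ/ (front); no back partner.
So /ɶ/ is the unpaired segment.

/ɶ/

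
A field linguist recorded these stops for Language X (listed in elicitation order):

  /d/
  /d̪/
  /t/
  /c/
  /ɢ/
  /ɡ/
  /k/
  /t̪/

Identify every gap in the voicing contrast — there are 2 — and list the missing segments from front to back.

/ɟ/, /q/

place of articulation  voiceless  voiced  
dental            t̪        d̪      
alveolar          t         d       
palatal           c         —       
velar             k         ɡ       
uvular            —         ɢ       
Gaps, from front to back: palatal lacks voiced (/ɟ/); uvular lacks voiceless (/q/).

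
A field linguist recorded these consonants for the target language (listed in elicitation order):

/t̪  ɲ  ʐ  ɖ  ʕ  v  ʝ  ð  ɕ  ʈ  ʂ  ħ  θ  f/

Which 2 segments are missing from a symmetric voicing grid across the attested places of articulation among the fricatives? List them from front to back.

/ʑ/, /ç/

Voiceless: /f/ (labiodental), /θ/ (dental), /ʂ/ (retroflex), /ɕ/ (alveolo-palatal), /ħ/ (pharyngeal).
Voiced: /v/ (labiodental), /ð/ (dental), /ʐ/ (retroflex), /ʝ/ (palatal), /ʕ/ (pharyngeal).
Gaps, from front to back: alveolo-palatal lacks voiced (/ʑ/); palatal lacks voiceless (/ç/).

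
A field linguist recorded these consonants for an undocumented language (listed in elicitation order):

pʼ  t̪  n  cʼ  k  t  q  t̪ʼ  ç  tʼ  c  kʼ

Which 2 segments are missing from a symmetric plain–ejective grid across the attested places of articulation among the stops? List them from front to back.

place of articulation  plain     ejective
bilabial          —         pʼ      
dental            t̪        t̪ʼ     
alveolar          t         tʼ      
palatal           c         cʼ      
velar             k         kʼ      
uvular            q         —       
Gaps, from front to back: bilabial lacks plain (/p/); uvular lacks ejective (/qʼ/).

/p/, /qʼ/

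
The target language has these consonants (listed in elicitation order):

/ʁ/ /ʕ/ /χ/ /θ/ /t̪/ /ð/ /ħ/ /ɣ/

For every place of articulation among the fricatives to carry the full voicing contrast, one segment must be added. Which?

/x/

dental: voiceless /θ/, voiced /ð/.
velar: voiceless —, voiced /ɣ/.
uvular: voiceless /χ/, voiced /ʁ/.
pharyngeal: voiceless /ħ/, voiced /ʕ/.
The velar row has no voiceless member, so the gap is the voiceless velar fricative /x/.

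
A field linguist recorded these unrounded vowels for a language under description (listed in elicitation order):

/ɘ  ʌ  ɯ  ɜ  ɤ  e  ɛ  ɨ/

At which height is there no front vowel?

height            front     central   back    
high              —         ɨ         ɯ       
high-mid          e         ɘ         ɤ       
low-mid           ɛ         ɜ         ʌ       
Every height has a front member except high, where /i/ would be expected.

high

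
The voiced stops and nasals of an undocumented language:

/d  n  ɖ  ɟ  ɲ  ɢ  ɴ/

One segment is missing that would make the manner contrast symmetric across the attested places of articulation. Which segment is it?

place of articulation  oral stop  nasal   
alveolar          d         n       
retroflex         ɖ         —       
palatal           ɟ         ɲ       
uvular            ɢ         ɴ       
The retroflex row has no nasal member, so the gap is the retroflex nasal /ɳ/.

/ɳ/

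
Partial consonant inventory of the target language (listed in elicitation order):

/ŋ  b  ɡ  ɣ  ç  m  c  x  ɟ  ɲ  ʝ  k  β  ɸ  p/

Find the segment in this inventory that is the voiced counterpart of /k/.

/k/ is a voiceless velar stop.
The voiced counterpart is a voiced velar stop — in this inventory, /ɡ/.

/ɡ/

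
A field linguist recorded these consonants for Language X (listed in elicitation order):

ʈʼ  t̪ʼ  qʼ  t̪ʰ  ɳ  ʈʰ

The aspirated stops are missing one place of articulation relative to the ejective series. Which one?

uvular

Aspirated: /t̪ʰ/ (dental), /ʈʰ/ (retroflex).
Ejective: /t̪ʼ/ (dental), /ʈʼ/ (retroflex), /qʼ/ (uvular).
Every place of articulation has an aspirated member except uvular, where /qʰ/ would be expected.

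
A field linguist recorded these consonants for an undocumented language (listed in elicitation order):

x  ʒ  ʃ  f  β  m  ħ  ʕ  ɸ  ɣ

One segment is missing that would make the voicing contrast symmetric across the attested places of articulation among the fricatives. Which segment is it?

/v/

bilabial: voiceless /ɸ/, voiced /β/.
labiodental: voiceless /f/, voiced —.
postalveolar: voiceless /ʃ/, voiced /ʒ/.
velar: voiceless /x/, voiced /ɣ/.
pharyngeal: voiceless /ħ/, voiced /ʕ/.
The labiodental row has no voiced member, so the gap is the voiced labiodental fricative /v/.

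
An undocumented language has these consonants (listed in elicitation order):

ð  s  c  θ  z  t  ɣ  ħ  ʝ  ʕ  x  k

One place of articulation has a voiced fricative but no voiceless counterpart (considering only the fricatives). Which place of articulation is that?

place of articulation  voiceless  voiced  
dental            θ         ð       
alveolar          s         z       
palatal           —         ʝ       
velar             x         ɣ       
pharyngeal        ħ         ʕ       
Every place of articulation has a voiceless member except palatal, where /ç/ would be expected.

palatal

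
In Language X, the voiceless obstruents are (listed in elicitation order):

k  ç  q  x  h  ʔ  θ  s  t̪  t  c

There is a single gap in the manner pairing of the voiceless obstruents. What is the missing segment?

place of articulation  stop      fricative
dental            t̪        θ       
alveolar          t         s       
palatal           c         ç       
velar             k         x       
uvular            q         —       
glottal           ʔ         h       
The uvular row has no fricative member, so the gap is the uvular fricative /χ/.

/χ/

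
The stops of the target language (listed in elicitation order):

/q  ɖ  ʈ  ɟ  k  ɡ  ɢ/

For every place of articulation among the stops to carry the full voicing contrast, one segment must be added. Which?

/c/

retroflex: voiceless /ʈ/, voiced /ɖ/.
palatal: voiceless —, voiced /ɟ/.
velar: voiceless /k/, voiced /ɡ/.
uvular: voiceless /q/, voiced /ɢ/.
The palatal row has no voiceless member, so the gap is the voiceless palatal stop /c/.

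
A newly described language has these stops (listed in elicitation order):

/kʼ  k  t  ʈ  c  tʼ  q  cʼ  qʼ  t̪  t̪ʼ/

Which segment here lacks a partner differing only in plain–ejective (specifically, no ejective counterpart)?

Dental: /t̪/ ~ /t̪ʼ/
Alveolar: /t/ ~ /tʼ/
Palatal: /c/ ~ /cʼ/
Velar: /k/ ~ /kʼ/
Uvular: /q/ ~ /qʼ/
Retroflex: only /ʈ/ (plain); no ejective partner.
So /ʈ/ is the unpaired segment.

/ʈ/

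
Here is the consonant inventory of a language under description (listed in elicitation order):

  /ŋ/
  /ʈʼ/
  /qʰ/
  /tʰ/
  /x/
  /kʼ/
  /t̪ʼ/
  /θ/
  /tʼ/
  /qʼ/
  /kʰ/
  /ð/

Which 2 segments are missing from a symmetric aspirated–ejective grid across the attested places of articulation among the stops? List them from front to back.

/t̪ʰ/, /ʈʰ/

place of articulation  aspirated  ejective
dental            —         t̪ʼ     
alveolar          tʰ        tʼ      
retroflex         —         ʈʼ      
velar             kʰ        kʼ      
uvular            qʰ        qʼ      
Gaps, from front to back: dental lacks aspirated (/t̪ʰ/); retroflex lacks aspirated (/ʈʰ/).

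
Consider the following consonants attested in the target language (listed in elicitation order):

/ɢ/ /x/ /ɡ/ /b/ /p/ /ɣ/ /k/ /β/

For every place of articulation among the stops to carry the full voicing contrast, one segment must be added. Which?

/q/

Voiceless: /p/ (bilabial), /k/ (velar).
Voiced: /b/ (bilabial), /ɡ/ (velar), /ɢ/ (uvular).
The uvular row has no voiceless member, so the gap is the voiceless uvular stop /q/.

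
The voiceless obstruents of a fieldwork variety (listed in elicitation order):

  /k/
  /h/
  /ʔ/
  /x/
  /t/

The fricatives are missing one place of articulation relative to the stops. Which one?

alveolar

alveolar: stop /t/, fricative —.
velar: stop /k/, fricative /x/.
glottal: stop /ʔ/, fricative /h/.
Every place of articulation has a fricative member except alveolar, where /s/ would be expected.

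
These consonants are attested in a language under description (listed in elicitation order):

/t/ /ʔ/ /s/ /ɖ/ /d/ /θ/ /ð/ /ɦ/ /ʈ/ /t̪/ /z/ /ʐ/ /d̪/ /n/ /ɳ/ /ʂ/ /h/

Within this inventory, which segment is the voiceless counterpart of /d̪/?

/t̪/

/d̪/ is a voiced dental stop.
The voiceless counterpart is a voiceless dental stop — in this inventory, /t̪/.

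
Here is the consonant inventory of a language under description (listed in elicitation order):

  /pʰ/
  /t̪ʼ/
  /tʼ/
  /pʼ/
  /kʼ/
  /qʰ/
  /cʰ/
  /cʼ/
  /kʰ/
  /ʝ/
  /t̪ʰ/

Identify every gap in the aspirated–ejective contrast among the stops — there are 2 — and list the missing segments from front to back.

Aspirated: /pʰ/ (bilabial), /t̪ʰ/ (dental), /cʰ/ (palatal), /kʰ/ (velar), /qʰ/ (uvular).
Ejective: /pʼ/ (bilabial), /t̪ʼ/ (dental), /tʼ/ (alveolar), /cʼ/ (palatal), /kʼ/ (velar).
Gaps, from front to back: alveolar lacks aspirated (/tʰ/); uvular lacks ejective (/qʼ/).

/tʰ/, /qʼ/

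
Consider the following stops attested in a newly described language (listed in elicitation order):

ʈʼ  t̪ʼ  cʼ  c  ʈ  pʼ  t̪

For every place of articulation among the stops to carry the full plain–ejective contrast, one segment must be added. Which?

place of articulation  plain     ejective
bilabial          —         pʼ      
dental            t̪        t̪ʼ     
retroflex         ʈ         ʈʼ      
palatal           c         cʼ      
The bilabial row has no plain member, so the gap is the plain bilabial stop /p/.

/p/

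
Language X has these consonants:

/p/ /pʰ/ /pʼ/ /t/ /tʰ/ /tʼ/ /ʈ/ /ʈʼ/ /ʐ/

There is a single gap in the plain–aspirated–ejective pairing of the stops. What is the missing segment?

bilabial: plain /p/, aspirated /pʰ/, ejective /pʼ/.
alveolar: plain /t/, aspirated /tʰ/, ejective /tʼ/.
retroflex: plain /ʈ/, aspirated —, ejective /ʈʼ/.
The retroflex row has no aspirated member, so the gap is the aspirated retroflex stop /ʈʰ/.

/ʈʰ/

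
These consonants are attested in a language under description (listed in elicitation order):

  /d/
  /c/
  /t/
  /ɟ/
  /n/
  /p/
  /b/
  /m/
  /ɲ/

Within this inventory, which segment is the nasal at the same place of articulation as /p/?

/p/ is a voiceless bilabial stop.
The nasal at the same place is a bilabial nasal — in this inventory, /m/.

/m/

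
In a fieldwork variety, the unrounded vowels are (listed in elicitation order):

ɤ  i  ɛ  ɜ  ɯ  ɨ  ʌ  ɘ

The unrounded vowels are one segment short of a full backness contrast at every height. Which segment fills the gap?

/e/

high: front /i/, central /ɨ/, back /ɯ/.
high-mid: front —, central /ɘ/, back /ɤ/.
low-mid: front /ɛ/, central /ɜ/, back /ʌ/.
The high-mid row has no front member, so the gap is the high-mid front unrounded vowel /e/.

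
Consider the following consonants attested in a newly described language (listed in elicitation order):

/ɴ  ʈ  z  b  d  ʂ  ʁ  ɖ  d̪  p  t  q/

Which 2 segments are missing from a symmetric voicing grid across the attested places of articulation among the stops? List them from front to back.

place of articulation  voiceless  voiced  
bilabial          p         b       
dental            —         d̪      
alveolar          t         d       
retroflex         ʈ         ɖ       
uvular            q         —       
Gaps, from front to back: dental lacks voiceless (/t̪/); uvular lacks voiced (/ɢ/).

/t̪/, /ɢ/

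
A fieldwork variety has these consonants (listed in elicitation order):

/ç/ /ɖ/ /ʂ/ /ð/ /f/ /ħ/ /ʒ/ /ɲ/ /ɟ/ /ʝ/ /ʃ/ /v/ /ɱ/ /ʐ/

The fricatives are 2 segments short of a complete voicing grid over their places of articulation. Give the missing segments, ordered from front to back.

labiodental: voiceless /f/, voiced /v/.
dental: voiceless —, voiced /ð/.
postalveolar: voiceless /ʃ/, voiced /ʒ/.
retroflex: voiceless /ʂ/, voiced /ʐ/.
palatal: voiceless /ç/, voiced /ʝ/.
pharyngeal: voiceless /ħ/, voiced —.
Gaps, from front to back: dental lacks voiceless (/θ/); pharyngeal lacks voiced (/ʕ/).

/θ/, /ʕ/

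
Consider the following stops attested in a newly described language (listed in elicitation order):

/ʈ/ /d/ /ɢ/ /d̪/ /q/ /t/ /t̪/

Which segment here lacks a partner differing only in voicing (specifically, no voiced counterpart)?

/ʈ/

Dental: /t̪/ ~ /d̪/
Alveolar: /t/ ~ /d/
Uvular: /q/ ~ /ɢ/
Retroflex: only /ʈ/ (voiceless); no voiced partner.
So /ʈ/ is the unpaired segment.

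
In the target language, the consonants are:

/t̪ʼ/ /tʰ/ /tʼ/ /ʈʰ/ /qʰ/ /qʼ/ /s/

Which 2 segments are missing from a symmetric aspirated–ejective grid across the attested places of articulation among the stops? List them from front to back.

Aspirated: /tʰ/ (alveolar), /ʈʰ/ (retroflex), /qʰ/ (uvular).
Ejective: /t̪ʼ/ (dental), /tʼ/ (alveolar), /qʼ/ (uvular).
Gaps, from front to back: dental lacks aspirated (/t̪ʰ/); retroflex lacks ejective (/ʈʼ/).

/t̪ʰ/, /ʈʼ/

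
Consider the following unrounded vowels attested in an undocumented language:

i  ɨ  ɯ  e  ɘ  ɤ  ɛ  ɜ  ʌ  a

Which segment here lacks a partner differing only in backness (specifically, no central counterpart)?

High: /i/ ~ /ɨ/ ~ /ɯ/
High-mid: /e/ ~ /ɘ/ ~ /ɤ/
Low-mid: /ɛ/ ~ /ɜ/ ~ /ʌ/
Low: only /a/ (front); no central partner.
So /a/ is the unpaired segment.

/a/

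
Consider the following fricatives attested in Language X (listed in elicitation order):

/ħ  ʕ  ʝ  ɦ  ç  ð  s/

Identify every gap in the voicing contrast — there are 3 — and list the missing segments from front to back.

/θ/, /z/, /h/

Voiceless: /s/ (alveolar), /ç/ (palatal), /ħ/ (pharyngeal).
Voiced: /ð/ (dental), /ʝ/ (palatal), /ʕ/ (pharyngeal), /ɦ/ (glottal).
Gaps, from front to back: dental lacks voiceless (/θ/); alveolar lacks voiced (/z/); glottal lacks voiceless (/h/).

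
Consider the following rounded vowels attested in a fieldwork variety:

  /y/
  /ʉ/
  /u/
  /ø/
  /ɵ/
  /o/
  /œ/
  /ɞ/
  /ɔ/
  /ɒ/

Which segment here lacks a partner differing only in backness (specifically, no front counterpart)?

/ɒ/

High: /y/ ~ /ʉ/ ~ /u/
High-mid: /ø/ ~ /ɵ/ ~ /o/
Low-mid: /œ/ ~ /ɞ/ ~ /ɔ/
Low: only /ɒ/ (back); no front partner.
So /ɒ/ is the unpaired segment.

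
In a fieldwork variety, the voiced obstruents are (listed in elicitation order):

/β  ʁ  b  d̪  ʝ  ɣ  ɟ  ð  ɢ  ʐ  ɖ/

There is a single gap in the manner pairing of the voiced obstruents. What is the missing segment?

Stop: /b/ (bilabial), /d̪/ (dental), /ɖ/ (retroflex), /ɟ/ (palatal), /ɢ/ (uvular).
Fricative: /β/ (bilabial), /ð/ (dental), /ʐ/ (retroflex), /ʝ/ (palatal), /ɣ/ (velar), /ʁ/ (uvular).
The velar row has no stop member, so the gap is the velar stop /ɡ/.

/ɡ/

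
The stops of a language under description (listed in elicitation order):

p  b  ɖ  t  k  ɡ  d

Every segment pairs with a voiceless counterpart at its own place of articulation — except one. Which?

/ɖ/

Bilabial: /p/ ~ /b/
Alveolar: /t/ ~ /d/
Velar: /k/ ~ /ɡ/
Retroflex: only /ɖ/ (voiced); no voiceless partner.
So /ɖ/ is the unpaired segment.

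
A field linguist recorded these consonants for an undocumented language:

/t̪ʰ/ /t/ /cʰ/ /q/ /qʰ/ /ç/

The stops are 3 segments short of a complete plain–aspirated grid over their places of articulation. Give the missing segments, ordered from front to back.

/t̪/, /tʰ/, /c/

dental: plain —, aspirated /t̪ʰ/.
alveolar: plain /t/, aspirated —.
palatal: plain —, aspirated /cʰ/.
uvular: plain /q/, aspirated /qʰ/.
Gaps, from front to back: dental lacks plain (/t̪/); alveolar lacks aspirated (/tʰ/); palatal lacks plain (/c/).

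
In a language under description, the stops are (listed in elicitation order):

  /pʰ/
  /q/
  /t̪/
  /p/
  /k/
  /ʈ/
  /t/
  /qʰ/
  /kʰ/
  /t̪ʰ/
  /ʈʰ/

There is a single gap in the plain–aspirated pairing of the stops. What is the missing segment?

/tʰ/

Plain: /p/ (bilabial), /t̪/ (dental), /t/ (alveolar), /ʈ/ (retroflex), /k/ (velar), /q/ (uvular).
Aspirated: /pʰ/ (bilabial), /t̪ʰ/ (dental), /ʈʰ/ (retroflex), /kʰ/ (velar), /qʰ/ (uvular).
The alveolar row has no aspirated member, so the gap is the aspirated alveolar stop /tʰ/.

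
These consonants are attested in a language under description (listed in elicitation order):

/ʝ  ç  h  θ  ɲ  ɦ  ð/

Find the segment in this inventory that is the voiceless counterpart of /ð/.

/ð/ is a voiced dental fricative.
The voiceless counterpart is a voiceless dental fricative — in this inventory, /θ/.

/θ/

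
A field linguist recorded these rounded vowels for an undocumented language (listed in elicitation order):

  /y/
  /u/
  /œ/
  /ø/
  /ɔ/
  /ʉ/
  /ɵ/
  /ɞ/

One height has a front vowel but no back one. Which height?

Front: /y/ (high), /ø/ (high-mid), /œ/ (low-mid).
Central: /ʉ/ (high), /ɵ/ (high-mid), /ɞ/ (low-mid).
Back: /u/ (high), /ɔ/ (low-mid).
Every height has a back member except high-mid, where /o/ would be expected.

high-mid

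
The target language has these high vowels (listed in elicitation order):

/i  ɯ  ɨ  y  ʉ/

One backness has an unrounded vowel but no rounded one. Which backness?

backness          unrounded  rounded 
front             i         y       
central           ɨ         ʉ       
back              ɯ         —       
Every backness has a rounded member except back, where /u/ would be expected.

back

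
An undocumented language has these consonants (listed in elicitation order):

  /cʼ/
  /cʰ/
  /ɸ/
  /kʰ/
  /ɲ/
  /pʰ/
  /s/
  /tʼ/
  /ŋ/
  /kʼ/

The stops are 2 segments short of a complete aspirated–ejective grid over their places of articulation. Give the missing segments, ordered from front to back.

place of articulation  aspirated  ejective
bilabial          pʰ        —       
alveolar          —         tʼ      
palatal           cʰ        cʼ      
velar             kʰ        kʼ      
Gaps, from front to back: bilabial lacks ejective (/pʼ/); alveolar lacks aspirated (/tʰ/).

/pʼ/, /tʰ/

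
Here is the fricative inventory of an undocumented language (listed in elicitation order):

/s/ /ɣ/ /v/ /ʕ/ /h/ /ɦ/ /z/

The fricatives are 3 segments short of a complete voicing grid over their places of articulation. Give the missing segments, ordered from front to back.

Voiceless: /s/ (alveolar), /h/ (glottal).
Voiced: /v/ (labiodental), /z/ (alveolar), /ɣ/ (velar), /ʕ/ (pharyngeal), /ɦ/ (glottal).
Gaps, from front to back: labiodental lacks voiceless (/f/); velar lacks voiceless (/x/); pharyngeal lacks voiceless (/ħ/).

/f/, /x/, /ħ/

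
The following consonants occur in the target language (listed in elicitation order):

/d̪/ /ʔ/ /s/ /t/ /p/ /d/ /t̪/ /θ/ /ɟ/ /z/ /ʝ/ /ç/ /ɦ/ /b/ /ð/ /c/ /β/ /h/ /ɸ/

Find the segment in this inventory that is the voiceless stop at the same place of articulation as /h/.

/ʔ/

/h/ is a voiceless glottal fricative.
The voiceless stop at the same place is a voiceless glottal stop — in this inventory, /ʔ/.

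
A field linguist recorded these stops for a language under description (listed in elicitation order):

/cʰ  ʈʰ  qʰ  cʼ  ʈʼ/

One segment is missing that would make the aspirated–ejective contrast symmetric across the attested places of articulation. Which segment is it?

retroflex: aspirated /ʈʰ/, ejective /ʈʼ/.
palatal: aspirated /cʰ/, ejective /cʼ/.
uvular: aspirated /qʰ/, ejective —.
The uvular row has no ejective member, so the gap is the ejective uvular stop /qʼ/.

/qʼ/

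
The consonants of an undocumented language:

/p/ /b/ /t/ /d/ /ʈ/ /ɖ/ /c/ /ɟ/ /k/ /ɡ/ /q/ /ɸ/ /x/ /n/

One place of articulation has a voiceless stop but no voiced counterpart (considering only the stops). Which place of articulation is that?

uvular

bilabial: voiceless /p/, voiced /b/.
alveolar: voiceless /t/, voiced /d/.
retroflex: voiceless /ʈ/, voiced /ɖ/.
palatal: voiceless /c/, voiced /ɟ/.
velar: voiceless /k/, voiced /ɡ/.
uvular: voiceless /q/, voiced —.
Every place of articulation has a voiced member except uvular, where /ɢ/ would be expected.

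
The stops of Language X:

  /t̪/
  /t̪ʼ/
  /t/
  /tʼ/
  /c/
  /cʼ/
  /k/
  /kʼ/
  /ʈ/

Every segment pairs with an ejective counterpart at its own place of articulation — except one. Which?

/ʈ/

Dental: /t̪/ ~ /t̪ʼ/
Alveolar: /t/ ~ /tʼ/
Palatal: /c/ ~ /cʼ/
Velar: /k/ ~ /kʼ/
Retroflex: only /ʈ/ (plain); no ejective partner.
So /ʈ/ is the unpaired segment.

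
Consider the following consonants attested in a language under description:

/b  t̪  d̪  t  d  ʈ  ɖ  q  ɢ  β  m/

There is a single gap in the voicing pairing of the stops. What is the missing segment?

bilabial: voiceless —, voiced /b/.
dental: voiceless /t̪/, voiced /d̪/.
alveolar: voiceless /t/, voiced /d/.
retroflex: voiceless /ʈ/, voiced /ɖ/.
uvular: voiceless /q/, voiced /ɢ/.
The bilabial row has no voiceless member, so the gap is the voiceless bilabial stop /p/.

/p/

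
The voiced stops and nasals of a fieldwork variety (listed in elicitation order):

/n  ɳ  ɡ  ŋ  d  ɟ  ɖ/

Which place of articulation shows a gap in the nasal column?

palatal

alveolar: oral stop /d/, nasal /n/.
retroflex: oral stop /ɖ/, nasal /ɳ/.
palatal: oral stop /ɟ/, nasal —.
velar: oral stop /ɡ/, nasal /ŋ/.
Every place of articulation has a nasal member except palatal, where /ɲ/ would be expected.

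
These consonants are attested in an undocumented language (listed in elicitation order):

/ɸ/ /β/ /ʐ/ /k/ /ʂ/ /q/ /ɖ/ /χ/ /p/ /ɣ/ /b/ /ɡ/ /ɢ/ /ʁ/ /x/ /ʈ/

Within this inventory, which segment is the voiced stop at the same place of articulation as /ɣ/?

/ɣ/ is a voiced velar fricative.
The voiced stop at the same place is a voiced velar stop — in this inventory, /ɡ/.

/ɡ/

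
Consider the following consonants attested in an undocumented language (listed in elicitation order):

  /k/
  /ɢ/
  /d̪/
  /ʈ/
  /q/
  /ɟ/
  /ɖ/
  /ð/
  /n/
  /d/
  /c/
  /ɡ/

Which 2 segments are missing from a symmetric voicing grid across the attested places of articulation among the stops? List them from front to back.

dental: voiceless —, voiced /d̪/.
alveolar: voiceless —, voiced /d/.
retroflex: voiceless /ʈ/, voiced /ɖ/.
palatal: voiceless /c/, voiced /ɟ/.
velar: voiceless /k/, voiced /ɡ/.
uvular: voiceless /q/, voiced /ɢ/.
Gaps, from front to back: dental lacks voiceless (/t̪/); alveolar lacks voiceless (/t/).

/t̪/, /t/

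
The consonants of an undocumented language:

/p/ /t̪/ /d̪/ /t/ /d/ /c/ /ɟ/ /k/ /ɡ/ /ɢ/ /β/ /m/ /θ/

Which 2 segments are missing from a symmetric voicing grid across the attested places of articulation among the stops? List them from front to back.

Voiceless: /p/ (bilabial), /t̪/ (dental), /t/ (alveolar), /c/ (palatal), /k/ (velar).
Voiced: /d̪/ (dental), /d/ (alveolar), /ɟ/ (palatal), /ɡ/ (velar), /ɢ/ (uvular).
Gaps, from front to back: bilabial lacks voiced (/b/); uvular lacks voiceless (/q/).

/b/, /q/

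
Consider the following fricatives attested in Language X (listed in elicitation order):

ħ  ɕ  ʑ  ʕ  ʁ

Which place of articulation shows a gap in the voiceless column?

uvular

Voiceless: /ɕ/ (alveolo-palatal), /ħ/ (pharyngeal).
Voiced: /ʑ/ (alveolo-palatal), /ʁ/ (uvular), /ʕ/ (pharyngeal).
Every place of articulation has a voiceless member except uvular, where /χ/ would be expected.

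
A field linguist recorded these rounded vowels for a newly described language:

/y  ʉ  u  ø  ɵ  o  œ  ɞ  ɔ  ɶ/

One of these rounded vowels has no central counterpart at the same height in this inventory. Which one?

High: /y/ ~ /ʉ/ ~ /u/
High-mid: /ø/ ~ /ɵ/ ~ /o/
Low-mid: /œ/ ~ /ɞ/ ~ /ɔ/
Low: only /ɶ/ (front); no central partner.
So /ɶ/ is the unpaired segment.

/ɶ/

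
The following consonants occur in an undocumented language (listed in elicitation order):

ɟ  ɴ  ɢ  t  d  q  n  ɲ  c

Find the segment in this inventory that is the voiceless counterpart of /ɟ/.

/ɟ/ is a voiced palatal stop.
The voiceless counterpart is a voiceless palatal stop — in this inventory, /c/.

/c/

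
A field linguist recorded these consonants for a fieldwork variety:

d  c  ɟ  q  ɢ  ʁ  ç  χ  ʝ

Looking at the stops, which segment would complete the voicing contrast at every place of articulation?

/t/

alveolar: voiceless —, voiced /d/.
palatal: voiceless /c/, voiced /ɟ/.
uvular: voiceless /q/, voiced /ɢ/.
The alveolar row has no voiceless member, so the gap is the voiceless alveolar stop /t/.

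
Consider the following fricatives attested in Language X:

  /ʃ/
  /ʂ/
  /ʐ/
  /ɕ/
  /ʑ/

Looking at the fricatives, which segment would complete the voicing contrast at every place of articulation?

/ʒ/

postalveolar: voiceless /ʃ/, voiced —.
retroflex: voiceless /ʂ/, voiced /ʐ/.
alveolo-palatal: voiceless /ɕ/, voiced /ʑ/.
The postalveolar row has no voiced member, so the gap is the voiced postalveolar fricative /ʒ/.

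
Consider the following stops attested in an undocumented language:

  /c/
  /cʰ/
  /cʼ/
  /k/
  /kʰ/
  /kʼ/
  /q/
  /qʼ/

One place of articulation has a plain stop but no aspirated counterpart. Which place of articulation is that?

uvular

Plain: /c/ (palatal), /k/ (velar), /q/ (uvular).
Aspirated: /cʰ/ (palatal), /kʰ/ (velar).
Ejective: /cʼ/ (palatal), /kʼ/ (velar), /qʼ/ (uvular).
Every place of articulation has an aspirated member except uvular, where /qʰ/ would be expected.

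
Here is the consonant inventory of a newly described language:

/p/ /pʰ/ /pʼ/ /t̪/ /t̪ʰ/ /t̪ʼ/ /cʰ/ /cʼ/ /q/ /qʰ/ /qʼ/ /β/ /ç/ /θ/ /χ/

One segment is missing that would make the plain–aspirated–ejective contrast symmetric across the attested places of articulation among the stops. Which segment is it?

/c/

place of articulation  plain     aspirated  ejective
bilabial          p         pʰ        pʼ      
dental            t̪        t̪ʰ       t̪ʼ     
palatal           —         cʰ        cʼ      
uvular            q         qʰ        qʼ      
The palatal row has no plain member, so the gap is the plain palatal stop /c/.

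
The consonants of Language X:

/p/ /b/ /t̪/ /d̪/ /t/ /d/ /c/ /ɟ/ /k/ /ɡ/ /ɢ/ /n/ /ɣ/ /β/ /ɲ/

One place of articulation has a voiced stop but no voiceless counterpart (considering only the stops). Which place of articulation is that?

uvular

bilabial: voiceless /p/, voiced /b/.
dental: voiceless /t̪/, voiced /d̪/.
alveolar: voiceless /t/, voiced /d/.
palatal: voiceless /c/, voiced /ɟ/.
velar: voiceless /k/, voiced /ɡ/.
uvular: voiceless —, voiced /ɢ/.
Every place of articulation has a voiceless member except uvular, where /q/ would be expected.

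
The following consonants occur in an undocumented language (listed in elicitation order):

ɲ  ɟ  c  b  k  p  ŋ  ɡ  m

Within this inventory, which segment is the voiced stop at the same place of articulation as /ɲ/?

/ɲ/ is a palatal nasal.
The voiced stop at the same place is a voiced palatal stop — in this inventory, /ɟ/.

/ɟ/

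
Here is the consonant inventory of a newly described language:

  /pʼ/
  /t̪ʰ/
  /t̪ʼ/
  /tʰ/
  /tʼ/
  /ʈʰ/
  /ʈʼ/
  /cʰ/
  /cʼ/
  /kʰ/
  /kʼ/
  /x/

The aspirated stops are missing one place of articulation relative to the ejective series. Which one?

bilabial

Aspirated: /t̪ʰ/ (dental), /tʰ/ (alveolar), /ʈʰ/ (retroflex), /cʰ/ (palatal), /kʰ/ (velar).
Ejective: /pʼ/ (bilabial), /t̪ʼ/ (dental), /tʼ/ (alveolar), /ʈʼ/ (retroflex), /cʼ/ (palatal), /kʼ/ (velar).
Every place of articulation has an aspirated member except bilabial, where /pʰ/ would be expected.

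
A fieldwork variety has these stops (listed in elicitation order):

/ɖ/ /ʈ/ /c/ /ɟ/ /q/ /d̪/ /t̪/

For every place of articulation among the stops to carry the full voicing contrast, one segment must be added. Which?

place of articulation  voiceless  voiced  
dental            t̪        d̪      
retroflex         ʈ         ɖ       
palatal           c         ɟ       
uvular            q         —       
The uvular row has no voiced member, so the gap is the voiced uvular stop /ɢ/.

/ɢ/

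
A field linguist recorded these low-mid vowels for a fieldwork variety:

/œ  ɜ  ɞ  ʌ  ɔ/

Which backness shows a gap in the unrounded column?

front

Unrounded: /ɜ/ (central), /ʌ/ (back).
Rounded: /œ/ (front), /ɞ/ (central), /ɔ/ (back).
Every backness has an unrounded member except front, where /ɛ/ would be expected.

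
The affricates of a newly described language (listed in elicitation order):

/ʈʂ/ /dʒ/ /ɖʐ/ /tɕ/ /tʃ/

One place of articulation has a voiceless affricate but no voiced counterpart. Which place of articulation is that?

Voiceless: /tʃ/ (postalveolar), /ʈʂ/ (retroflex), /tɕ/ (alveolo-palatal).
Voiced: /dʒ/ (postalveolar), /ɖʐ/ (retroflex).
Every place of articulation has a voiced member except alveolo-palatal, where /dʑ/ would be expected.

alveolo-palatal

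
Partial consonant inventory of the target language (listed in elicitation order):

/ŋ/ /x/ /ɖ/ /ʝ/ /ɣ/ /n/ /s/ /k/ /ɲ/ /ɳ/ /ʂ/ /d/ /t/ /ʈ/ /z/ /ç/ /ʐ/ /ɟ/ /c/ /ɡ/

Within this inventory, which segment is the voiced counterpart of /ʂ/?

/ʐ/

/ʂ/ is a voiceless retroflex fricative.
The voiced counterpart is a voiced retroflex fricative — in this inventory, /ʐ/.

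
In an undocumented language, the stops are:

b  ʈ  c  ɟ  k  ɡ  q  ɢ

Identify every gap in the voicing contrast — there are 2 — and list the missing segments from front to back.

bilabial: voiceless —, voiced /b/.
retroflex: voiceless /ʈ/, voiced —.
palatal: voiceless /c/, voiced /ɟ/.
velar: voiceless /k/, voiced /ɡ/.
uvular: voiceless /q/, voiced /ɢ/.
Gaps, from front to back: bilabial lacks voiceless (/p/); retroflex lacks voiced (/ɖ/).

/p/, /ɖ/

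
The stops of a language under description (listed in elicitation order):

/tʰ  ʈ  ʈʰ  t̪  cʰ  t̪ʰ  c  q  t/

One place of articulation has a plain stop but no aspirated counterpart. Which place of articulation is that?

Plain: /t̪/ (dental), /t/ (alveolar), /ʈ/ (retroflex), /c/ (palatal), /q/ (uvular).
Aspirated: /t̪ʰ/ (dental), /tʰ/ (alveolar), /ʈʰ/ (retroflex), /cʰ/ (palatal).
Every place of articulation has an aspirated member except uvular, where /qʰ/ would be expected.

uvular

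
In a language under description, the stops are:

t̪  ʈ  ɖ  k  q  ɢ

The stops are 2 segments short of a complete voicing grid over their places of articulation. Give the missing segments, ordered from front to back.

/d̪/, /ɡ/

dental: voiceless /t̪/, voiced —.
retroflex: voiceless /ʈ/, voiced /ɖ/.
velar: voiceless /k/, voiced —.
uvular: voiceless /q/, voiced /ɢ/.
Gaps, from front to back: dental lacks voiced (/d̪/); velar lacks voiced (/ɡ/).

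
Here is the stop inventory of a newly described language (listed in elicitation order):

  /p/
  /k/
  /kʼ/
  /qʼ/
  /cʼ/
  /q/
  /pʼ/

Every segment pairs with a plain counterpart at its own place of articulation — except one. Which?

/cʼ/

Bilabial: /p/ ~ /pʼ/
Velar: /k/ ~ /kʼ/
Uvular: /q/ ~ /qʼ/
Palatal: only /cʼ/ (ejective); no plain partner.
So /cʼ/ is the unpaired segment.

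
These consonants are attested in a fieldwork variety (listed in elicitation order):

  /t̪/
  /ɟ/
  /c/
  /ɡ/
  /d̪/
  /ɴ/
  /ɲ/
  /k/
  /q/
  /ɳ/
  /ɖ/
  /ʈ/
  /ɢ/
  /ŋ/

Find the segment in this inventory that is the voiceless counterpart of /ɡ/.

/k/

/ɡ/ is a voiced velar stop.
The voiceless counterpart is a voiceless velar stop — in this inventory, /k/.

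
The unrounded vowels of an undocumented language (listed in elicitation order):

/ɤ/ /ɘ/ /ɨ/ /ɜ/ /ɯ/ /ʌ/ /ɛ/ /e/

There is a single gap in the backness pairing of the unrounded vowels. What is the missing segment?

high: front —, central /ɨ/, back /ɯ/.
high-mid: front /e/, central /ɘ/, back /ɤ/.
low-mid: front /ɛ/, central /ɜ/, back /ʌ/.
The high row has no front member, so the gap is the high front unrounded vowel /i/.

/i/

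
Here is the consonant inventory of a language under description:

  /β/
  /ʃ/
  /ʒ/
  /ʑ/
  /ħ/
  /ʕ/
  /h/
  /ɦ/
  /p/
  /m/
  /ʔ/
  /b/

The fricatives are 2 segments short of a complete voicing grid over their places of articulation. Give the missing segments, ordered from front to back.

place of articulation  voiceless  voiced  
bilabial          —         β       
postalveolar      ʃ         ʒ       
alveolo-palatal   —         ʑ       
pharyngeal        ħ         ʕ       
glottal           h         ɦ       
Gaps, from front to back: bilabial lacks voiceless (/ɸ/); alveolo-palatal lacks voiceless (/ɕ/).

/ɸ/, /ɕ/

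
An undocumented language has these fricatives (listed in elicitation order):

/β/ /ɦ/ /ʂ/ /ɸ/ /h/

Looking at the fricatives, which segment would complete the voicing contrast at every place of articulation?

place of articulation  voiceless  voiced  
bilabial          ɸ         β       
retroflex         ʂ         —       
glottal           h         ɦ       
The retroflex row has no voiced member, so the gap is the voiced retroflex fricative /ʐ/.

/ʐ/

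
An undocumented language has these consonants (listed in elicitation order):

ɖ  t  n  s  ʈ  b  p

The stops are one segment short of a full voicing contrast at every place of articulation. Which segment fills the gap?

/d/

place of articulation  voiceless  voiced  
bilabial          p         b       
alveolar          t         —       
retroflex         ʈ         ɖ       
The alveolar row has no voiced member, so the gap is the voiced alveolar stop /d/.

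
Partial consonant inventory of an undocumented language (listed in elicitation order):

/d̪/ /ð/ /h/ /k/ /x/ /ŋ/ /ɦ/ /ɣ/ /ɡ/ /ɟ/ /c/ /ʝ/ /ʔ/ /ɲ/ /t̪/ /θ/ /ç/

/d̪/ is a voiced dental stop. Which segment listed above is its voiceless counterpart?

The voiceless counterpart is a voiceless dental stop — in this inventory, /t̪/.

/t̪/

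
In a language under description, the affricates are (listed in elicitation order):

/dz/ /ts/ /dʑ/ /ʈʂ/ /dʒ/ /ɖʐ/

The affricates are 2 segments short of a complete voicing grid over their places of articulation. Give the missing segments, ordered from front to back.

place of articulation  voiceless  voiced  
alveolar          ts        dz      
postalveolar      —         dʒ      
retroflex         ʈʂ        ɖʐ      
alveolo-palatal   —         dʑ      
Gaps, from front to back: postalveolar lacks voiceless (/tʃ/); alveolo-palatal lacks voiceless (/tɕ/).

/tʃ/, /tɕ/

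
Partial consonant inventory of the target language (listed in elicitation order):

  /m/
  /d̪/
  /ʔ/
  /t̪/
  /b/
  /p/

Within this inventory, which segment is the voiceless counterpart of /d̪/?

/t̪/

/d̪/ is a voiced dental stop.
The voiceless counterpart is a voiceless dental stop — in this inventory, /t̪/.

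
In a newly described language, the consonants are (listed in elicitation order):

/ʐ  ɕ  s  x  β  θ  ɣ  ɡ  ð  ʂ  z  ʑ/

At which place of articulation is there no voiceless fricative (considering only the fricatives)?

bilabial

bilabial: voiceless —, voiced /β/.
dental: voiceless /θ/, voiced /ð/.
alveolar: voiceless /s/, voiced /z/.
retroflex: voiceless /ʂ/, voiced /ʐ/.
alveolo-palatal: voiceless /ɕ/, voiced /ʑ/.
velar: voiceless /x/, voiced /ɣ/.
Every place of articulation has a voiceless member except bilabial, where /ɸ/ would be expected.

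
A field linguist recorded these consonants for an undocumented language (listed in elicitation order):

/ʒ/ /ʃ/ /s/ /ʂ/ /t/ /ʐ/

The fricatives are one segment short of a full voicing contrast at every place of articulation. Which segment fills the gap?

place of articulation  voiceless  voiced  
alveolar          s         —       
postalveolar      ʃ         ʒ       
retroflex         ʂ         ʐ       
The alveolar row has no voiced member, so the gap is the voiced alveolar fricative /z/.

/z/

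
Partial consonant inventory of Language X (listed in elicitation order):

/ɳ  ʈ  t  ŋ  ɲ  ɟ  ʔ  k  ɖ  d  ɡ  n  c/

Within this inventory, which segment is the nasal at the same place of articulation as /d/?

/d/ is a voiced alveolar stop.
The nasal at the same place is an alveolar nasal — in this inventory, /n/.

/n/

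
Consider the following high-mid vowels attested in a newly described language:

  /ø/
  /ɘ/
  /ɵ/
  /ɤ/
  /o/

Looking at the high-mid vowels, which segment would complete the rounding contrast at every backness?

backness          unrounded  rounded 
front             —         ø       
central           ɘ         ɵ       
back              ɤ         o       
The front row has no unrounded member, so the gap is the front unrounded vowel /e/.

/e/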